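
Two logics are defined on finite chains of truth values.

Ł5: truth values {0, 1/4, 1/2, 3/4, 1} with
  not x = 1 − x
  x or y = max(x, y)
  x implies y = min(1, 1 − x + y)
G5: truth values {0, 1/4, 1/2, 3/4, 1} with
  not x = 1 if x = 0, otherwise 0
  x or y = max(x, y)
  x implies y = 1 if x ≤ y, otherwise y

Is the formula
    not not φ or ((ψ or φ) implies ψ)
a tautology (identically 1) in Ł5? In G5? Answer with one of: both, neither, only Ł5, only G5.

only G5

In Ł5: at φ = 1/4, ψ = 0 the value is 3/4 — not a tautology.
In G5: every assignment gives 1 — tautology.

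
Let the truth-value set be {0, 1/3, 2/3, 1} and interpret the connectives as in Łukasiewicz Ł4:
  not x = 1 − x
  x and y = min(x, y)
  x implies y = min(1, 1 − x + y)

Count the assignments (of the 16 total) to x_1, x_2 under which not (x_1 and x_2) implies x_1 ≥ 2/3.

11

x_1 = 0, x_2 = 0 ↦ 0  <
x_1 = 0, x_2 = 1/3 ↦ 0  <
x_1 = 0, x_2 = 2/3 ↦ 0  <
x_1 = 0, x_2 = 1 ↦ 0  <
x_1 = 1/3, x_2 = 0 ↦ 1/3  <
x_1 = 1/3, x_2 = 1/3 ↦ 2/3  ≥
x_1 = 1/3, x_2 = 2/3 ↦ 2/3  ≥
x_1 = 1/3, x_2 = 1 ↦ 2/3  ≥
x_1 = 2/3, x_2 = 0 ↦ 2/3  ≥
x_1 = 2/3, x_2 = 1/3 ↦ 1  ≥
x_1 = 2/3, x_2 = 2/3 ↦ 1  ≥
x_1 = 2/3, x_2 = 1 ↦ 1  ≥
x_1 = 1, x_2 = 0 ↦ 1  ≥
x_1 = 1, x_2 = 1/3 ↦ 1  ≥
x_1 = 1, x_2 = 2/3 ↦ 1  ≥
x_1 = 1, x_2 = 1 ↦ 1  ≥
So 11 of the 16 assignments meet the threshold.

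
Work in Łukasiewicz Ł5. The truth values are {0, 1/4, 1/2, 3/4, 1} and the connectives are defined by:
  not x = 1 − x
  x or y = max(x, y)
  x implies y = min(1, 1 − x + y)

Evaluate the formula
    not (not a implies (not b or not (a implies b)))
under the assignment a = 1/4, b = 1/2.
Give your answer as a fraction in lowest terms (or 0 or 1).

1/4

not a = not 1/4 = 3/4
not b = not 1/2 = 1/2
a implies b = 1/4 implies 1/2 = 1
not (a implies b) = not 1 = 0
not b or not (a implies b) = 1/2 or 0 = 1/2
not a implies (not b or not (a implies b)) = 3/4 implies 1/2 = 3/4
not (not a implies (not b or not (a implies b))) = not 3/4 = 1/4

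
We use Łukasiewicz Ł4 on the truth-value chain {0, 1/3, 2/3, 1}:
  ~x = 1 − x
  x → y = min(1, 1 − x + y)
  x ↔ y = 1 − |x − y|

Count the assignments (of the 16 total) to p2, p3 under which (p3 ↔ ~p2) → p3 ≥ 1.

p2 = 0, p3 = 0 ↦ 1  ≥
p2 = 0, p3 = 1/3 ↦ 1  ≥
p2 = 0, p3 = 2/3 ↦ 1  ≥
p2 = 0, p3 = 1 ↦ 1  ≥
p2 = 1/3, p3 = 0 ↦ 2/3  <
p2 = 1/3, p3 = 1/3 ↦ 2/3  <
p2 = 1/3, p3 = 2/3 ↦ 2/3  <
p2 = 1/3, p3 = 1 ↦ 1  ≥
p2 = 2/3, p3 = 0 ↦ 1/3  <
p2 = 2/3, p3 = 1/3 ↦ 1/3  <
p2 = 2/3, p3 = 2/3 ↦ 1  ≥
p2 = 2/3, p3 = 1 ↦ 1  ≥
p2 = 1, p3 = 0 ↦ 0  <
p2 = 1, p3 = 1/3 ↦ 2/3  <
p2 = 1, p3 = 2/3 ↦ 1  ≥
p2 = 1, p3 = 1 ↦ 1  ≥
So 9 of the 16 assignments meet the threshold.

9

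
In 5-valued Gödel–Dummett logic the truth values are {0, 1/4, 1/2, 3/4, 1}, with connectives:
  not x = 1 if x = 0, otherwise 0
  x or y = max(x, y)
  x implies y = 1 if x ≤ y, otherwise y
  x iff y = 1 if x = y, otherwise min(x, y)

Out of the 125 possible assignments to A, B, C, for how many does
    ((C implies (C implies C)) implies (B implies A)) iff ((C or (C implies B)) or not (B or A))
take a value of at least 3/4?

value 1: 52 assignments (counts)
value 3/4: 16 assignments (counts)
value 1/2: 18 assignments
value 1/4: 19 assignments
value 0: 20 assignments
So 68 of the 125 assignments meet the threshold.

68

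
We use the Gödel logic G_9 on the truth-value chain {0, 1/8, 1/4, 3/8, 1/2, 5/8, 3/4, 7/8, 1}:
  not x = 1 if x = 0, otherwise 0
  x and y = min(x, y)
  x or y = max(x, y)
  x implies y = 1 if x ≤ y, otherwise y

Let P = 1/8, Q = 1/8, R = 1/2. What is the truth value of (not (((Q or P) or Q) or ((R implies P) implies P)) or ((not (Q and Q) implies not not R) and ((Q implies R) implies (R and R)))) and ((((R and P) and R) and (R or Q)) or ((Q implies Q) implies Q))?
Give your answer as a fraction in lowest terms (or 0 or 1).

Q or P = 1/8 or 1/8 = 1/8
(Q or P) or Q = 1/8 or 1/8 = 1/8
R implies P = 1/2 implies 1/8 = 1/8
(R implies P) implies P = 1/8 implies 1/8 = 1
((Q or P) or Q) or ((R implies P) implies P) = 1/8 or 1 = 1
not (((Q or P) or Q) or ((R implies P) implies P)) = not 1 = 0
Q and Q = 1/8 and 1/8 = 1/8
not (Q and Q) = not 1/8 = 0
not R = not 1/2 = 0
not not R = not 0 = 1
not (Q and Q) implies not not R = 0 implies 1 = 1
Q implies R = 1/8 implies 1/2 = 1
R and R = 1/2 and 1/2 = 1/2
(Q implies R) implies (R and R) = 1 implies 1/2 = 1/2
(not (Q and Q) implies not not R) and ((Q implies R) implies (R and R)) = 1 and 1/2 = 1/2
not (((Q or P) or Q) or ((R implies P) implies P)) or ((not (Q and Q) implies not not R) and ((Q implies R) implies (R and R))) = 0 or 1/2 = 1/2
R and P = 1/2 and 1/8 = 1/8
(R and P) and R = 1/8 and 1/2 = 1/8
R or Q = 1/2 or 1/8 = 1/2
((R and P) and R) and (R or Q) = 1/8 and 1/2 = 1/8
Q implies Q = 1/8 implies 1/8 = 1
(Q implies Q) implies Q = 1 implies 1/8 = 1/8
(((R and P) and R) and (R or Q)) or ((Q implies Q) implies Q) = 1/8 or 1/8 = 1/8
(not (((Q or P) or Q) or ((R implies P) implies P)) or ((not (Q and Q) implies not not R) and ((Q implies R) implies (R and R)))) and ((((R and P) and R) and (R or Q)) or ((Q implies Q) implies Q)) = 1/2 and 1/8 = 1/8

1/8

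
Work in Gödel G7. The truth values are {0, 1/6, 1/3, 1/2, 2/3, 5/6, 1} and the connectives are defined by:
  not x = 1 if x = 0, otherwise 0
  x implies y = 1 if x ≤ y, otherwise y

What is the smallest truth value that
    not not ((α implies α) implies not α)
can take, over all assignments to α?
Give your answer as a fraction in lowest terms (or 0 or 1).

Take α = 1/6:
α implies α = 1/6 implies 1/6 = 1
not α = not 1/6 = 0
(α implies α) implies not α = 1 implies 0 = 0
not ((α implies α) implies not α) = not 0 = 1
not not ((α implies α) implies not α) = not 1 = 0
No assignment yields a value below 0, so this is the minimum.

0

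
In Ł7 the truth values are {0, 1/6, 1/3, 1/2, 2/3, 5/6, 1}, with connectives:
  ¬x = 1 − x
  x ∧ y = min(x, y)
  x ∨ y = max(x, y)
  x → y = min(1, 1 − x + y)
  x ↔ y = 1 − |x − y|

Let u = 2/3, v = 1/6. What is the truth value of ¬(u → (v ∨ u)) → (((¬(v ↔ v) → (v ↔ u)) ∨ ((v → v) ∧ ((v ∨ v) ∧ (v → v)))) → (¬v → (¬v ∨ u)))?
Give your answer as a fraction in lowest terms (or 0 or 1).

1

v ∨ u = 1/6 ∨ 2/3 = 2/3
u → (v ∨ u) = 2/3 → 2/3 = 1
¬(u → (v ∨ u)) = ¬1 = 0
v ↔ v = 1/6 ↔ 1/6 = 1
¬(v ↔ v) = ¬1 = 0
v ↔ u = 1/6 ↔ 2/3 = 1/2
¬(v ↔ v) → (v ↔ u) = 0 → 1/2 = 1
v → v = 1/6 → 1/6 = 1
v ∨ v = 1/6 ∨ 1/6 = 1/6
v → v = 1/6 → 1/6 = 1
(v ∨ v) ∧ (v → v) = 1/6 ∧ 1 = 1/6
(v → v) ∧ ((v ∨ v) ∧ (v → v)) = 1 ∧ 1/6 = 1/6
(¬(v ↔ v) → (v ↔ u)) ∨ ((v → v) ∧ ((v ∨ v) ∧ (v → v))) = 1 ∨ 1/6 = 1
¬v = ¬1/6 = 5/6
¬v = ¬1/6 = 5/6
¬v ∨ u = 5/6 ∨ 2/3 = 5/6
¬v → (¬v ∨ u) = 5/6 → 5/6 = 1
((¬(v ↔ v) → (v ↔ u)) ∨ ((v → v) ∧ ((v ∨ v) ∧ (v → v)))) → (¬v → (¬v ∨ u)) = 1 → 1 = 1
¬(u → (v ∨ u)) → (((¬(v ↔ v) → (v ↔ u)) ∨ ((v → v) ∧ ((v ∨ v) ∧ (v → v)))) → (¬v → (¬v ∨ u))) = 0 → 1 = 1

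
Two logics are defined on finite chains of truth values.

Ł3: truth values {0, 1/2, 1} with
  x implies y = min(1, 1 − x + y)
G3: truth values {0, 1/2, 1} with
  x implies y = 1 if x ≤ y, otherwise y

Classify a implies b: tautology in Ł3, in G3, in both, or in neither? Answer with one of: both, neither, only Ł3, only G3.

In Ł3: at a = 1/2, b = 0 the value is 1/2 — not a tautology.
In G3: at a = 1/2, b = 0 the value is 0 — not a tautology.

neither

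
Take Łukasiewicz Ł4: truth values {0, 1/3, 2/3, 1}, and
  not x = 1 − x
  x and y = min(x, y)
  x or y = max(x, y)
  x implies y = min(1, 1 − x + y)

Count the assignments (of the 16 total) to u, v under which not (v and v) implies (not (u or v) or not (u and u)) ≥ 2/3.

u = 0, v = 0 ↦ 1  ≥
u = 0, v = 1/3 ↦ 1  ≥
u = 0, v = 2/3 ↦ 1  ≥
u = 0, v = 1 ↦ 1  ≥
u = 1/3, v = 0 ↦ 2/3  ≥
u = 1/3, v = 1/3 ↦ 1  ≥
u = 1/3, v = 2/3 ↦ 1  ≥
u = 1/3, v = 1 ↦ 1  ≥
u = 2/3, v = 0 ↦ 1/3  <
u = 2/3, v = 1/3 ↦ 2/3  ≥
u = 2/3, v = 2/3 ↦ 1  ≥
u = 2/3, v = 1 ↦ 1  ≥
u = 1, v = 0 ↦ 0  <
u = 1, v = 1/3 ↦ 1/3  <
u = 1, v = 2/3 ↦ 2/3  ≥
u = 1, v = 1 ↦ 1  ≥
So 13 of the 16 assignments meet the threshold.

13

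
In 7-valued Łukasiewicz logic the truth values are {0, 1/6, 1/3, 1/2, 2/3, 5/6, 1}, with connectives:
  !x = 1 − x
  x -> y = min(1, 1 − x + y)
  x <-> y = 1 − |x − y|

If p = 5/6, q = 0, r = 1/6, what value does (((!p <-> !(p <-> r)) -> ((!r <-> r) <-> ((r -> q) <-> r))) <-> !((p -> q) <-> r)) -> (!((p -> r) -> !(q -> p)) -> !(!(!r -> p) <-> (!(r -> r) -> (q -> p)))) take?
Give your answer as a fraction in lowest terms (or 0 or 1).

1

!p = !5/6 = 1/6
p <-> r = 5/6 <-> 1/6 = 1/3
!(p <-> r) = !1/3 = 2/3
!p <-> !(p <-> r) = 1/6 <-> 2/3 = 1/2
!r = !1/6 = 5/6
!r <-> r = 5/6 <-> 1/6 = 1/3
r -> q = 1/6 -> 0 = 5/6
(r -> q) <-> r = 5/6 <-> 1/6 = 1/3
(!r <-> r) <-> ((r -> q) <-> r) = 1/3 <-> 1/3 = 1
(!p <-> !(p <-> r)) -> ((!r <-> r) <-> ((r -> q) <-> r)) = 1/2 -> 1 = 1
p -> q = 5/6 -> 0 = 1/6
(p -> q) <-> r = 1/6 <-> 1/6 = 1
!((p -> q) <-> r) = !1 = 0
((!p <-> !(p <-> r)) -> ((!r <-> r) <-> ((r -> q) <-> r))) <-> !((p -> q) <-> r) = 1 <-> 0 = 0
p -> r = 5/6 -> 1/6 = 1/3
q -> p = 0 -> 5/6 = 1
!(q -> p) = !1 = 0
(p -> r) -> !(q -> p) = 1/3 -> 0 = 2/3
!((p -> r) -> !(q -> p)) = !2/3 = 1/3
!r = !1/6 = 5/6
!r -> p = 5/6 -> 5/6 = 1
!(!r -> p) = !1 = 0
r -> r = 1/6 -> 1/6 = 1
!(r -> r) = !1 = 0
q -> p = 0 -> 5/6 = 1
!(r -> r) -> (q -> p) = 0 -> 1 = 1
!(!r -> p) <-> (!(r -> r) -> (q -> p)) = 0 <-> 1 = 0
!(!(!r -> p) <-> (!(r -> r) -> (q -> p))) = !0 = 1
!((p -> r) -> !(q -> p)) -> !(!(!r -> p) <-> (!(r -> r) -> (q -> p))) = 1/3 -> 1 = 1
(((!p <-> !(p <-> r)) -> ((!r <-> r) <-> ((r -> q) <-> r))) <-> !((p -> q) <-> r)) -> (!((p -> r) -> !(q -> p)) -> !(!(!r -> p) <-> (!(r -> r) -> (q -> p)))) = 0 -> 1 = 1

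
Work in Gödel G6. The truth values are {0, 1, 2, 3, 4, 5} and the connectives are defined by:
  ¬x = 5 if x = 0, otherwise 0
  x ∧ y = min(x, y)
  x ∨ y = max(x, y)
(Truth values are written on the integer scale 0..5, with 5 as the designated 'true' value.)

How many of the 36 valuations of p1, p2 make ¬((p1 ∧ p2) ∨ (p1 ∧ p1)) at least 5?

6

value 5: 6 assignments (counts)
value 0: 30 assignments
So 6 of the 36 assignments meet the threshold.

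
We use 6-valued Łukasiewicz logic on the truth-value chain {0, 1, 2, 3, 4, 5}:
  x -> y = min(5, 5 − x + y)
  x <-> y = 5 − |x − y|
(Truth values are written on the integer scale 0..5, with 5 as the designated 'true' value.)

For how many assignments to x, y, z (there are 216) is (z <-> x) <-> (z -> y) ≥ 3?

158

value 5: 42 assignments (counts)
value 4: 68 assignments (counts)
value 3: 48 assignments (counts)
value 2: 32 assignments
value 1: 18 assignments
value 0: 8 assignments
So 158 of the 216 assignments meet the threshold.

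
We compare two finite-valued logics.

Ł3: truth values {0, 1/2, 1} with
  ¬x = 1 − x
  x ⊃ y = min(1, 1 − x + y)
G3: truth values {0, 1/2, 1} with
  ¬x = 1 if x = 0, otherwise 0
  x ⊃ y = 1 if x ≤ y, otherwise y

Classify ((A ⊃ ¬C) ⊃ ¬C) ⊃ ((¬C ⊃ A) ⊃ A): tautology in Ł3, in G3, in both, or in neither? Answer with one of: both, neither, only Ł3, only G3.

In Ł3: every assignment gives 1 — tautology.
In G3: at A = 1/2, C = 1/2 the value is 1/2 — not a tautology.

only Ł3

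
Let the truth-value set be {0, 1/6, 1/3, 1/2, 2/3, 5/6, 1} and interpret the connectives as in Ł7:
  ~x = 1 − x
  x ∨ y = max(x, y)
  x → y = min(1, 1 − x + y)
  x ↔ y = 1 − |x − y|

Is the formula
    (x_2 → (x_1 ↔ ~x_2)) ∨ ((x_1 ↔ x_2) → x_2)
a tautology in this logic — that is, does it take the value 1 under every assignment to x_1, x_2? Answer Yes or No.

No

Counterexample: take x_1 = 5/6, x_2 = 2/3.
~x_2 = ~2/3 = 1/3
x_1 ↔ ~x_2 = 5/6 ↔ 1/3 = 1/2
x_2 → (x_1 ↔ ~x_2) = 2/3 → 1/2 = 5/6
x_1 ↔ x_2 = 5/6 ↔ 2/3 = 5/6
(x_1 ↔ x_2) → x_2 = 5/6 → 2/3 = 5/6
(x_2 → (x_1 ↔ ~x_2)) ∨ ((x_1 ↔ x_2) → x_2) = 5/6 ∨ 5/6 = 5/6
This gives 5/6 ≠ 1.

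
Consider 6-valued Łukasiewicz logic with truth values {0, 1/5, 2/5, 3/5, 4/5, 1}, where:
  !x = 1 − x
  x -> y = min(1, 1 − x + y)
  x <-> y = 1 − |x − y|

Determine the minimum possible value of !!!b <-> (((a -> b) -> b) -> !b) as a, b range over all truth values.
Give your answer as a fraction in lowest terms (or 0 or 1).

3/5

Take a = 0, b = 2/5:
!b = !2/5 = 3/5
!!b = !3/5 = 2/5
!!!b = !2/5 = 3/5
a -> b = 0 -> 2/5 = 1
(a -> b) -> b = 1 -> 2/5 = 2/5
!b = !2/5 = 3/5
((a -> b) -> b) -> !b = 2/5 -> 3/5 = 1
!!!b <-> (((a -> b) -> b) -> !b) = 3/5 <-> 1 = 3/5
No assignment yields a value below 3/5, so this is the minimum.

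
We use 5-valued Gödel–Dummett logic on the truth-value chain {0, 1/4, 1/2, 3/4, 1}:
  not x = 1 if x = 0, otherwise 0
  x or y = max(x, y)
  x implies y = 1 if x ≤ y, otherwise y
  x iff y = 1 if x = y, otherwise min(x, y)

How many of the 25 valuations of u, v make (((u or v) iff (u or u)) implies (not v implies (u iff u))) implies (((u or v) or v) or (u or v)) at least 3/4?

value 1: 9 assignments (counts)
value 3/4: 7 assignments (counts)
value 1/2: 5 assignments
value 1/4: 3 assignments
value 0: 1 assignment
So 16 of the 25 assignments meet the threshold.

16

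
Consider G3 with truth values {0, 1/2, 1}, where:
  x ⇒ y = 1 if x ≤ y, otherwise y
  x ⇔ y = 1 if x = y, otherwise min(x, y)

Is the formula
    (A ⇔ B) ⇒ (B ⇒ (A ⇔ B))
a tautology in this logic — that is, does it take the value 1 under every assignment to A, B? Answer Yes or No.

A = 0, B = 0 ↦ 1
A = 0, B = 1/2 ↦ 1
A = 0, B = 1 ↦ 1
A = 1/2, B = 0 ↦ 1
A = 1/2, B = 1/2 ↦ 1
A = 1/2, B = 1 ↦ 1
A = 1, B = 0 ↦ 1
A = 1, B = 1/2 ↦ 1
A = 1, B = 1 ↦ 1
Every assignment gives a value ≥ 1.

Yes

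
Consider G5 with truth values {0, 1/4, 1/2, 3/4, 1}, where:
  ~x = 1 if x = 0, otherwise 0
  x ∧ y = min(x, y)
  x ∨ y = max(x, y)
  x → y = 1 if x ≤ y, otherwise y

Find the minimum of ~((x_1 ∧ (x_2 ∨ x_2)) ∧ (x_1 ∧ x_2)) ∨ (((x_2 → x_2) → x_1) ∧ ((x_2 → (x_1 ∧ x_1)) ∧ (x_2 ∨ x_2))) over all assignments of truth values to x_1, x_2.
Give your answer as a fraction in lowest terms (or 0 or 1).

Take x_1 = 1/4, x_2 = 1/4:
x_2 ∨ x_2 = 1/4 ∨ 1/4 = 1/4
x_1 ∧ (x_2 ∨ x_2) = 1/4 ∧ 1/4 = 1/4
x_1 ∧ x_2 = 1/4 ∧ 1/4 = 1/4
(x_1 ∧ (x_2 ∨ x_2)) ∧ (x_1 ∧ x_2) = 1/4 ∧ 1/4 = 1/4
~((x_1 ∧ (x_2 ∨ x_2)) ∧ (x_1 ∧ x_2)) = ~1/4 = 0
x_2 → x_2 = 1/4 → 1/4 = 1
(x_2 → x_2) → x_1 = 1 → 1/4 = 1/4
x_1 ∧ x_1 = 1/4 ∧ 1/4 = 1/4
x_2 → (x_1 ∧ x_1) = 1/4 → 1/4 = 1
x_2 ∨ x_2 = 1/4 ∨ 1/4 = 1/4
(x_2 → (x_1 ∧ x_1)) ∧ (x_2 ∨ x_2) = 1 ∧ 1/4 = 1/4
((x_2 → x_2) → x_1) ∧ ((x_2 → (x_1 ∧ x_1)) ∧ (x_2 ∨ x_2)) = 1/4 ∧ 1/4 = 1/4
~((x_1 ∧ (x_2 ∨ x_2)) ∧ (x_1 ∧ x_2)) ∨ (((x_2 → x_2) → x_1) ∧ ((x_2 → (x_1 ∧ x_1)) ∧ (x_2 ∨ x_2))) = 0 ∨ 1/4 = 1/4
No assignment yields a value below 1/4, so this is the minimum.

1/4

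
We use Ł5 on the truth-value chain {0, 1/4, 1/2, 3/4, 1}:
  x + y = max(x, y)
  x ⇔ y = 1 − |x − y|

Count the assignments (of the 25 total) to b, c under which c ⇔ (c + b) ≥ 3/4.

value 1: 15 assignments (counts)
value 3/4: 4 assignments (counts)
value 1/2: 3 assignments
value 1/4: 2 assignments
value 0: 1 assignment
So 19 of the 25 assignments meet the threshold.

19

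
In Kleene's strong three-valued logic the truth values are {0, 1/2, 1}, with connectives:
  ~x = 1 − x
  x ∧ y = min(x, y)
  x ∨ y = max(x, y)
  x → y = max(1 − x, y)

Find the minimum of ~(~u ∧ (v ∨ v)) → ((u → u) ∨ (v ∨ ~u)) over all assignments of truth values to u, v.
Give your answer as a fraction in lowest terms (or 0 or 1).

1/2

Take u = 1/2, v = 0:
~u = ~1/2 = 1/2
v ∨ v = 0 ∨ 0 = 0
~u ∧ (v ∨ v) = 1/2 ∧ 0 = 0
~(~u ∧ (v ∨ v)) = ~0 = 1
u → u = 1/2 → 1/2 = 1/2
~u = ~1/2 = 1/2
v ∨ ~u = 0 ∨ 1/2 = 1/2
(u → u) ∨ (v ∨ ~u) = 1/2 ∨ 1/2 = 1/2
~(~u ∧ (v ∨ v)) → ((u → u) ∨ (v ∨ ~u)) = 1 → 1/2 = 1/2
No assignment yields a value below 1/2, so this is the minimum.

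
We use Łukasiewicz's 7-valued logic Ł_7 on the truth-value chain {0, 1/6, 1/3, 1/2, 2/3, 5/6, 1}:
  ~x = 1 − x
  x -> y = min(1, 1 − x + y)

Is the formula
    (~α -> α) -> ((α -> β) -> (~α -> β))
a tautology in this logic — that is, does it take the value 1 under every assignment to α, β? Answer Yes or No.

At α = 2/3, β = 0, for instance:
~α = ~2/3 = 1/3
~α -> α = 1/3 -> 2/3 = 1
α -> β = 2/3 -> 0 = 1/3
~α -> β = 1/3 -> 0 = 2/3
(α -> β) -> (~α -> β) = 1/3 -> 2/3 = 1
(~α -> α) -> ((α -> β) -> (~α -> β)) = 1 -> 1 = 1
and checking the remaining 48 assignments likewise gives ≥ 1 in every case.

Yes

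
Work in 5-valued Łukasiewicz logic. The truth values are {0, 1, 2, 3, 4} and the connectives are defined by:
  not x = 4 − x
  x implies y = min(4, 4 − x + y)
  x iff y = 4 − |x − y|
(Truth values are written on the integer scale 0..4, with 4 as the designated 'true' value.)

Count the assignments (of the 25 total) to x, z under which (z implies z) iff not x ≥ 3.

value 4: 5 assignments (counts)
value 3: 5 assignments (counts)
value 2: 5 assignments
value 1: 5 assignments
value 0: 5 assignments
So 10 of the 25 assignments meet the threshold.

10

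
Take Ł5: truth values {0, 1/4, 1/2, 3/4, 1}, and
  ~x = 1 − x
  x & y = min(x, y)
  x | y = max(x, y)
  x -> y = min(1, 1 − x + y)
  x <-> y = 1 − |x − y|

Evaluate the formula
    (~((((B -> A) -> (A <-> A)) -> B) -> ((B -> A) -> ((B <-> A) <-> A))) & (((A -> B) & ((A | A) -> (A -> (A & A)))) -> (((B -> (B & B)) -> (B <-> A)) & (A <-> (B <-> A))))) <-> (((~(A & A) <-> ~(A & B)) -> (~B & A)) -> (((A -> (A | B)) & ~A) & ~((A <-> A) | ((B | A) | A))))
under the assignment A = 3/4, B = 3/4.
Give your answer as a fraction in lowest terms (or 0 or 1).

1/4

B -> A = 3/4 -> 3/4 = 1
A <-> A = 3/4 <-> 3/4 = 1
(B -> A) -> (A <-> A) = 1 -> 1 = 1
((B -> A) -> (A <-> A)) -> B = 1 -> 3/4 = 3/4
B -> A = 3/4 -> 3/4 = 1
B <-> A = 3/4 <-> 3/4 = 1
(B <-> A) <-> A = 1 <-> 3/4 = 3/4
(B -> A) -> ((B <-> A) <-> A) = 1 -> 3/4 = 3/4
(((B -> A) -> (A <-> A)) -> B) -> ((B -> A) -> ((B <-> A) <-> A)) = 3/4 -> 3/4 = 1
~((((B -> A) -> (A <-> A)) -> B) -> ((B -> A) -> ((B <-> A) <-> A))) = ~1 = 0
A -> B = 3/4 -> 3/4 = 1
A | A = 3/4 | 3/4 = 3/4
A & A = 3/4 & 3/4 = 3/4
A -> (A & A) = 3/4 -> 3/4 = 1
(A | A) -> (A -> (A & A)) = 3/4 -> 1 = 1
(A -> B) & ((A | A) -> (A -> (A & A))) = 1 & 1 = 1
B & B = 3/4 & 3/4 = 3/4
B -> (B & B) = 3/4 -> 3/4 = 1
B <-> A = 3/4 <-> 3/4 = 1
(B -> (B & B)) -> (B <-> A) = 1 -> 1 = 1
B <-> A = 3/4 <-> 3/4 = 1
A <-> (B <-> A) = 3/4 <-> 1 = 3/4
((B -> (B & B)) -> (B <-> A)) & (A <-> (B <-> A)) = 1 & 3/4 = 3/4
((A -> B) & ((A | A) -> (A -> (A & A)))) -> (((B -> (B & B)) -> (B <-> A)) & (A <-> (B <-> A))) = 1 -> 3/4 = 3/4
~((((B -> A) -> (A <-> A)) -> B) -> ((B -> A) -> ((B <-> A) <-> A))) & (((A -> B) & ((A | A) -> (A -> (A & A)))) -> (((B -> (B & B)) -> (B <-> A)) & (A <-> (B <-> A)))) = 0 & 3/4 = 0
A & A = 3/4 & 3/4 = 3/4
~(A & A) = ~3/4 = 1/4
A & B = 3/4 & 3/4 = 3/4
~(A & B) = ~3/4 = 1/4
~(A & A) <-> ~(A & B) = 1/4 <-> 1/4 = 1
~B = ~3/4 = 1/4
~B & A = 1/4 & 3/4 = 1/4
(~(A & A) <-> ~(A & B)) -> (~B & A) = 1 -> 1/4 = 1/4
A | B = 3/4 | 3/4 = 3/4
A -> (A | B) = 3/4 -> 3/4 = 1
~A = ~3/4 = 1/4
(A -> (A | B)) & ~A = 1 & 1/4 = 1/4
A <-> A = 3/4 <-> 3/4 = 1
B | A = 3/4 | 3/4 = 3/4
(B | A) | A = 3/4 | 3/4 = 3/4
(A <-> A) | ((B | A) | A) = 1 | 3/4 = 1
~((A <-> A) | ((B | A) | A)) = ~1 = 0
((A -> (A | B)) & ~A) & ~((A <-> A) | ((B | A) | A)) = 1/4 & 0 = 0
((~(A & A) <-> ~(A & B)) -> (~B & A)) -> (((A -> (A | B)) & ~A) & ~((A <-> A) | ((B | A) | A))) = 1/4 -> 0 = 3/4
(~((((B -> A) -> (A <-> A)) -> B) -> ((B -> A) -> ((B <-> A) <-> A))) & (((A -> B) & ((A | A) -> (A -> (A & A)))) -> (((B -> (B & B)) -> (B <-> A)) & (A <-> (B <-> A))))) <-> (((~(A & A) <-> ~(A & B)) -> (~B & A)) -> (((A -> (A | B)) & ~A) & ~((A <-> A) | ((B | A) | A)))) = 0 <-> 3/4 = 1/4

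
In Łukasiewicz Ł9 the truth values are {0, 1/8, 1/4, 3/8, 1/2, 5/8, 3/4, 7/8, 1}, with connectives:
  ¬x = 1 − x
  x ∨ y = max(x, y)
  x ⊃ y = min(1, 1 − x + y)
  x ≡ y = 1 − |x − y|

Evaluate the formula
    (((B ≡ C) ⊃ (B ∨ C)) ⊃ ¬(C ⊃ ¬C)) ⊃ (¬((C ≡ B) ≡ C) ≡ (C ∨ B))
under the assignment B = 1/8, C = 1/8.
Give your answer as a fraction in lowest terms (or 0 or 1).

B ≡ C = 1/8 ≡ 1/8 = 1
B ∨ C = 1/8 ∨ 1/8 = 1/8
(B ≡ C) ⊃ (B ∨ C) = 1 ⊃ 1/8 = 1/8
¬C = ¬1/8 = 7/8
C ⊃ ¬C = 1/8 ⊃ 7/8 = 1
¬(C ⊃ ¬C) = ¬1 = 0
((B ≡ C) ⊃ (B ∨ C)) ⊃ ¬(C ⊃ ¬C) = 1/8 ⊃ 0 = 7/8
C ≡ B = 1/8 ≡ 1/8 = 1
(C ≡ B) ≡ C = 1 ≡ 1/8 = 1/8
¬((C ≡ B) ≡ C) = ¬1/8 = 7/8
C ∨ B = 1/8 ∨ 1/8 = 1/8
¬((C ≡ B) ≡ C) ≡ (C ∨ B) = 7/8 ≡ 1/8 = 1/4
(((B ≡ C) ⊃ (B ∨ C)) ⊃ ¬(C ⊃ ¬C)) ⊃ (¬((C ≡ B) ≡ C) ≡ (C ∨ B)) = 7/8 ⊃ 1/4 = 3/8

3/8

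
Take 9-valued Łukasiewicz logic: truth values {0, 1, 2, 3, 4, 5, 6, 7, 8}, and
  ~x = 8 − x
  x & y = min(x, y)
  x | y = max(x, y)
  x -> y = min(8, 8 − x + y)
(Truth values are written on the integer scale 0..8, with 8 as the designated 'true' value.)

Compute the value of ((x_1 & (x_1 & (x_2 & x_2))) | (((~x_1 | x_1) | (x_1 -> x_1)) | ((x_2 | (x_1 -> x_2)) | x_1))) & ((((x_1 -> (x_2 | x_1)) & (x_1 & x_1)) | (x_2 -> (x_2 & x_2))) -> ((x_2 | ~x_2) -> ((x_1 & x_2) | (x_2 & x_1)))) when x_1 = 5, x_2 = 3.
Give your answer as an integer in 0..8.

6

x_2 & x_2 = 3 & 3 = 3
x_1 & (x_2 & x_2) = 5 & 3 = 3
x_1 & (x_1 & (x_2 & x_2)) = 5 & 3 = 3
~x_1 = ~5 = 3
~x_1 | x_1 = 3 | 5 = 5
x_1 -> x_1 = 5 -> 5 = 8
(~x_1 | x_1) | (x_1 -> x_1) = 5 | 8 = 8
x_1 -> x_2 = 5 -> 3 = 6
x_2 | (x_1 -> x_2) = 3 | 6 = 6
(x_2 | (x_1 -> x_2)) | x_1 = 6 | 5 = 6
((~x_1 | x_1) | (x_1 -> x_1)) | ((x_2 | (x_1 -> x_2)) | x_1) = 8 | 6 = 8
(x_1 & (x_1 & (x_2 & x_2))) | (((~x_1 | x_1) | (x_1 -> x_1)) | ((x_2 | (x_1 -> x_2)) | x_1)) = 3 | 8 = 8
x_2 | x_1 = 3 | 5 = 5
x_1 -> (x_2 | x_1) = 5 -> 5 = 8
x_1 & x_1 = 5 & 5 = 5
(x_1 -> (x_2 | x_1)) & (x_1 & x_1) = 8 & 5 = 5
x_2 & x_2 = 3 & 3 = 3
x_2 -> (x_2 & x_2) = 3 -> 3 = 8
((x_1 -> (x_2 | x_1)) & (x_1 & x_1)) | (x_2 -> (x_2 & x_2)) = 5 | 8 = 8
~x_2 = ~3 = 5
x_2 | ~x_2 = 3 | 5 = 5
x_1 & x_2 = 5 & 3 = 3
x_2 & x_1 = 3 & 5 = 3
(x_1 & x_2) | (x_2 & x_1) = 3 | 3 = 3
(x_2 | ~x_2) -> ((x_1 & x_2) | (x_2 & x_1)) = 5 -> 3 = 6
(((x_1 -> (x_2 | x_1)) & (x_1 & x_1)) | (x_2 -> (x_2 & x_2))) -> ((x_2 | ~x_2) -> ((x_1 & x_2) | (x_2 & x_1))) = 8 -> 6 = 6
((x_1 & (x_1 & (x_2 & x_2))) | (((~x_1 | x_1) | (x_1 -> x_1)) | ((x_2 | (x_1 -> x_2)) | x_1))) & ((((x_1 -> (x_2 | x_1)) & (x_1 & x_1)) | (x_2 -> (x_2 & x_2))) -> ((x_2 | ~x_2) -> ((x_1 & x_2) | (x_2 & x_1)))) = 8 & 6 = 6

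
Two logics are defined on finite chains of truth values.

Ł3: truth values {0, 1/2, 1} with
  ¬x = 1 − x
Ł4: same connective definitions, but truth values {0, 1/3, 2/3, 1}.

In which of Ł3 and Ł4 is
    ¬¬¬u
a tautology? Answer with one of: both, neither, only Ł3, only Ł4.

neither

In Ł3: at u = 1/2 the value is 1/2 — not a tautology.
In Ł4: at u = 1/3 the value is 2/3 — not a tautology.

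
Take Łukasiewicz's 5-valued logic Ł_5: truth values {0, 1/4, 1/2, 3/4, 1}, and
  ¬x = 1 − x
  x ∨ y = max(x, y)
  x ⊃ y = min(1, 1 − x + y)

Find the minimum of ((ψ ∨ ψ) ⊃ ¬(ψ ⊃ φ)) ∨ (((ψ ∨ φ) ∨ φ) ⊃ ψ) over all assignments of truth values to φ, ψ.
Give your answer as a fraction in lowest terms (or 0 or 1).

Take φ = 1, ψ = 1/2:
ψ ∨ ψ = 1/2 ∨ 1/2 = 1/2
ψ ⊃ φ = 1/2 ⊃ 1 = 1
¬(ψ ⊃ φ) = ¬1 = 0
(ψ ∨ ψ) ⊃ ¬(ψ ⊃ φ) = 1/2 ⊃ 0 = 1/2
ψ ∨ φ = 1/2 ∨ 1 = 1
(ψ ∨ φ) ∨ φ = 1 ∨ 1 = 1
((ψ ∨ φ) ∨ φ) ⊃ ψ = 1 ⊃ 1/2 = 1/2
((ψ ∨ ψ) ⊃ ¬(ψ ⊃ φ)) ∨ (((ψ ∨ φ) ∨ φ) ⊃ ψ) = 1/2 ∨ 1/2 = 1/2
No assignment yields a value below 1/2, so this is the minimum.

1/2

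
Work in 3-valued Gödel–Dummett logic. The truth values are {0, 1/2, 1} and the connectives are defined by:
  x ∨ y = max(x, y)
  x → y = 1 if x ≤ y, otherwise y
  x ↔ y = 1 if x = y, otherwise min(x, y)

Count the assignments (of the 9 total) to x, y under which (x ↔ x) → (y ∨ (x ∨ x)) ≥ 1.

5

x = 0, y = 0 ↦ 0  <
x = 0, y = 1/2 ↦ 1/2  <
x = 0, y = 1 ↦ 1  ≥
x = 1/2, y = 0 ↦ 1/2  <
x = 1/2, y = 1/2 ↦ 1/2  <
x = 1/2, y = 1 ↦ 1  ≥
x = 1, y = 0 ↦ 1  ≥
x = 1, y = 1/2 ↦ 1  ≥
x = 1, y = 1 ↦ 1  ≥
So 5 of the 9 assignments meet the threshold.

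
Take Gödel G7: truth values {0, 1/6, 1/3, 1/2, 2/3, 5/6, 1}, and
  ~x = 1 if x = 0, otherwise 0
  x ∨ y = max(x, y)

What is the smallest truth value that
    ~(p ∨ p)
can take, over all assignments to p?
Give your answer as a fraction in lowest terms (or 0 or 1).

Take p = 1/6:
p ∨ p = 1/6 ∨ 1/6 = 1/6
~(p ∨ p) = ~1/6 = 0
No assignment yields a value below 0, so this is the minimum.

0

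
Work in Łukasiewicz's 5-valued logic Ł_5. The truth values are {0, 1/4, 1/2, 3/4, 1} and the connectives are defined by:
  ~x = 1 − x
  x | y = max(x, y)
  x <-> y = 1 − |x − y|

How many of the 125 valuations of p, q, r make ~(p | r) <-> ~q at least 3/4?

65

value 1: 25 assignments (counts)
value 3/4: 40 assignments (counts)
value 1/2: 30 assignments
value 1/4: 20 assignments
value 0: 10 assignments
So 65 of the 125 assignments meet the threshold.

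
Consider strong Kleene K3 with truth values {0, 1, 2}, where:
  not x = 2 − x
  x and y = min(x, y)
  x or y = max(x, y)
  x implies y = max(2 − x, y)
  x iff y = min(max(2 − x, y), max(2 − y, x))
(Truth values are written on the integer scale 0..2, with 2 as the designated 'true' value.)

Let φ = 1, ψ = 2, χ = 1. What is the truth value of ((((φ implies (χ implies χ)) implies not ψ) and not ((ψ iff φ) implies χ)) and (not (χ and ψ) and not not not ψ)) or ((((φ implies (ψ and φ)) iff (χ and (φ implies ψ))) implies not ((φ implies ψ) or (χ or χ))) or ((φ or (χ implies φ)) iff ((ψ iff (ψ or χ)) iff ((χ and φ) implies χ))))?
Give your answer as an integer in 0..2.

1

χ implies χ = 1 implies 1 = 1
φ implies (χ implies χ) = 1 implies 1 = 1
not ψ = not 2 = 0
(φ implies (χ implies χ)) implies not ψ = 1 implies 0 = 1
ψ iff φ = 2 iff 1 = 1
(ψ iff φ) implies χ = 1 implies 1 = 1
not ((ψ iff φ) implies χ) = not 1 = 1
((φ implies (χ implies χ)) implies not ψ) and not ((ψ iff φ) implies χ) = 1 and 1 = 1
χ and ψ = 1 and 2 = 1
not (χ and ψ) = not 1 = 1
not ψ = not 2 = 0
not not ψ = not 0 = 2
not not not ψ = not 2 = 0
not (χ and ψ) and not not not ψ = 1 and 0 = 0
(((φ implies (χ implies χ)) implies not ψ) and not ((ψ iff φ) implies χ)) and (not (χ and ψ) and not not not ψ) = 1 and 0 = 0
ψ and φ = 2 and 1 = 1
φ implies (ψ and φ) = 1 implies 1 = 1
φ implies ψ = 1 implies 2 = 2
χ and (φ implies ψ) = 1 and 2 = 1
(φ implies (ψ and φ)) iff (χ and (φ implies ψ)) = 1 iff 1 = 1
φ implies ψ = 1 implies 2 = 2
χ or χ = 1 or 1 = 1
(φ implies ψ) or (χ or χ) = 2 or 1 = 2
not ((φ implies ψ) or (χ or χ)) = not 2 = 0
((φ implies (ψ and φ)) iff (χ and (φ implies ψ))) implies not ((φ implies ψ) or (χ or χ)) = 1 implies 0 = 1
χ implies φ = 1 implies 1 = 1
φ or (χ implies φ) = 1 or 1 = 1
ψ or χ = 2 or 1 = 2
ψ iff (ψ or χ) = 2 iff 2 = 2
χ and φ = 1 and 1 = 1
(χ and φ) implies χ = 1 implies 1 = 1
(ψ iff (ψ or χ)) iff ((χ and φ) implies χ) = 2 iff 1 = 1
(φ or (χ implies φ)) iff ((ψ iff (ψ or χ)) iff ((χ and φ) implies χ)) = 1 iff 1 = 1
(((φ implies (ψ and φ)) iff (χ and (φ implies ψ))) implies not ((φ implies ψ) or (χ or χ))) or ((φ or (χ implies φ)) iff ((ψ iff (ψ or χ)) iff ((χ and φ) implies χ))) = 1 or 1 = 1
((((φ implies (χ implies χ)) implies not ψ) and not ((ψ iff φ) implies χ)) and (not (χ and ψ) and not not not ψ)) or ((((φ implies (ψ and φ)) iff (χ and (φ implies ψ))) implies not ((φ implies ψ) or (χ or χ))) or ((φ or (χ implies φ)) iff ((ψ iff (ψ or χ)) iff ((χ and φ) implies χ)))) = 0 or 1 = 1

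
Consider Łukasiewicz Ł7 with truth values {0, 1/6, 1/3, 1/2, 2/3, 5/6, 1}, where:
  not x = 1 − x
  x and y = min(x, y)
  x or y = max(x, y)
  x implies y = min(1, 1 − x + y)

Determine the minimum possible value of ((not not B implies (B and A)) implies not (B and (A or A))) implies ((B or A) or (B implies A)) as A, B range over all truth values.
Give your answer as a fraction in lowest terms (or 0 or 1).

1/2

Take A = 0, B = 1/2:
not B = not 1/2 = 1/2
not not B = not 1/2 = 1/2
B and A = 1/2 and 0 = 0
not not B implies (B and A) = 1/2 implies 0 = 1/2
A or A = 0 or 0 = 0
B and (A or A) = 1/2 and 0 = 0
not (B and (A or A)) = not 0 = 1
(not not B implies (B and A)) implies not (B and (A or A)) = 1/2 implies 1 = 1
B or A = 1/2 or 0 = 1/2
B implies A = 1/2 implies 0 = 1/2
(B or A) or (B implies A) = 1/2 or 1/2 = 1/2
((not not B implies (B and A)) implies not (B and (A or A))) implies ((B or A) or (B implies A)) = 1 implies 1/2 = 1/2
No assignment yields a value below 1/2, so this is the minimum.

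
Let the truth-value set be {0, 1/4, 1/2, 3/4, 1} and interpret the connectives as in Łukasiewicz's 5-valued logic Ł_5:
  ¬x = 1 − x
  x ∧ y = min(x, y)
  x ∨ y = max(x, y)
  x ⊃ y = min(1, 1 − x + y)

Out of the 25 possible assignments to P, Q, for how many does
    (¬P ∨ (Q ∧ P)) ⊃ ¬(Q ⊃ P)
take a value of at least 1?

value 1: 4 assignments (counts)
value 3/4: 6 assignments
value 1/2: 8 assignments
value 1/4: 5 assignments
value 0: 2 assignments
So 4 of the 25 assignments meet the threshold.

4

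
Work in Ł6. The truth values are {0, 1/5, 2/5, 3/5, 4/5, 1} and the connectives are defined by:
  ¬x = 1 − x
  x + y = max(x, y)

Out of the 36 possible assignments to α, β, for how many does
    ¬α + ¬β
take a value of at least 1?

value 1: 11 assignments (counts)
value 4/5: 9 assignments
value 3/5: 7 assignments
value 2/5: 5 assignments
value 1/5: 3 assignments
value 0: 1 assignment
So 11 of the 36 assignments meet the threshold.

11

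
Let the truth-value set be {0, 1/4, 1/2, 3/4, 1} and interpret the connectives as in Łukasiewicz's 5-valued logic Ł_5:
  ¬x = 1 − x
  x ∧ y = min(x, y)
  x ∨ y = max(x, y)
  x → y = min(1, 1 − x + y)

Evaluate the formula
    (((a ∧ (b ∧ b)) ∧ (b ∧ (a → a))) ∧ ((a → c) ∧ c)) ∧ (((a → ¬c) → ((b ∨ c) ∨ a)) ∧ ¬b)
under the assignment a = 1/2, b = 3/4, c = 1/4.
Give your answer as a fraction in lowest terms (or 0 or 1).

1/4

b ∧ b = 3/4 ∧ 3/4 = 3/4
a ∧ (b ∧ b) = 1/2 ∧ 3/4 = 1/2
a → a = 1/2 → 1/2 = 1
b ∧ (a → a) = 3/4 ∧ 1 = 3/4
(a ∧ (b ∧ b)) ∧ (b ∧ (a → a)) = 1/2 ∧ 3/4 = 1/2
a → c = 1/2 → 1/4 = 3/4
(a → c) ∧ c = 3/4 ∧ 1/4 = 1/4
((a ∧ (b ∧ b)) ∧ (b ∧ (a → a))) ∧ ((a → c) ∧ c) = 1/2 ∧ 1/4 = 1/4
¬c = ¬1/4 = 3/4
a → ¬c = 1/2 → 3/4 = 1
b ∨ c = 3/4 ∨ 1/4 = 3/4
(b ∨ c) ∨ a = 3/4 ∨ 1/2 = 3/4
(a → ¬c) → ((b ∨ c) ∨ a) = 1 → 3/4 = 3/4
¬b = ¬3/4 = 1/4
((a → ¬c) → ((b ∨ c) ∨ a)) ∧ ¬b = 3/4 ∧ 1/4 = 1/4
(((a ∧ (b ∧ b)) ∧ (b ∧ (a → a))) ∧ ((a → c) ∧ c)) ∧ (((a → ¬c) → ((b ∨ c) ∨ a)) ∧ ¬b) = 1/4 ∧ 1/4 = 1/4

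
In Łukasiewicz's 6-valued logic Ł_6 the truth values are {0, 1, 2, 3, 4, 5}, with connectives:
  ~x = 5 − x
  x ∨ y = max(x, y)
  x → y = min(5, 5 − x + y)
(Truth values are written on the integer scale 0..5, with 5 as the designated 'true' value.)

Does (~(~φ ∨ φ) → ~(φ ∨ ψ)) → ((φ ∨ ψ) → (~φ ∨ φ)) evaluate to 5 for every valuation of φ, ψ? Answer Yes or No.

Yes

At φ = 5, ψ = 3, for instance:
~φ = ~5 = 0
~φ ∨ φ = 0 ∨ 5 = 5
~(~φ ∨ φ) = ~5 = 0
φ ∨ ψ = 5 ∨ 3 = 5
~(φ ∨ ψ) = ~5 = 0
~(~φ ∨ φ) → ~(φ ∨ ψ) = 0 → 0 = 5
(φ ∨ ψ) → (~φ ∨ φ) = 5 → 5 = 5
(~(~φ ∨ φ) → ~(φ ∨ ψ)) → ((φ ∨ ψ) → (~φ ∨ φ)) = 5 → 5 = 5
and checking the remaining 35 assignments likewise gives ≥ 5 in every case.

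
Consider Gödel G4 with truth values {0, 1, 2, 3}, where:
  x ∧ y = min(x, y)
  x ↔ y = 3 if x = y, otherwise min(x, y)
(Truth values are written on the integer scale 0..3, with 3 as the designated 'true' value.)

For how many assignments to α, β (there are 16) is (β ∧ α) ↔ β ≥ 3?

10

α = 0, β = 0 ↦ 3  ≥
α = 0, β = 1 ↦ 0  <
α = 0, β = 2 ↦ 0  <
α = 0, β = 3 ↦ 0  <
α = 1, β = 0 ↦ 3  ≥
α = 1, β = 1 ↦ 3  ≥
α = 1, β = 2 ↦ 1  <
α = 1, β = 3 ↦ 1  <
α = 2, β = 0 ↦ 3  ≥
α = 2, β = 1 ↦ 3  ≥
α = 2, β = 2 ↦ 3  ≥
α = 2, β = 3 ↦ 2  <
α = 3, β = 0 ↦ 3  ≥
α = 3, β = 1 ↦ 3  ≥
α = 3, β = 2 ↦ 3  ≥
α = 3, β = 3 ↦ 3  ≥
So 10 of the 16 assignments meet the threshold.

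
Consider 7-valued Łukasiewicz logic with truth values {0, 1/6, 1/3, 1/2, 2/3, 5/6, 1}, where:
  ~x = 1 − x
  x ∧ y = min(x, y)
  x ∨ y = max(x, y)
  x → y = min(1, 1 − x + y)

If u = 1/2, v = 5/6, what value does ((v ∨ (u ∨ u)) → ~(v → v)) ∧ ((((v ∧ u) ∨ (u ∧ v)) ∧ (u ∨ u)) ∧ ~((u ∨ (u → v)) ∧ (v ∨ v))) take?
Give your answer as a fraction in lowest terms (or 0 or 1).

u ∨ u = 1/2 ∨ 1/2 = 1/2
v ∨ (u ∨ u) = 5/6 ∨ 1/2 = 5/6
v → v = 5/6 → 5/6 = 1
~(v → v) = ~1 = 0
(v ∨ (u ∨ u)) → ~(v → v) = 5/6 → 0 = 1/6
v ∧ u = 5/6 ∧ 1/2 = 1/2
u ∧ v = 1/2 ∧ 5/6 = 1/2
(v ∧ u) ∨ (u ∧ v) = 1/2 ∨ 1/2 = 1/2
u ∨ u = 1/2 ∨ 1/2 = 1/2
((v ∧ u) ∨ (u ∧ v)) ∧ (u ∨ u) = 1/2 ∧ 1/2 = 1/2
u → v = 1/2 → 5/6 = 1
u ∨ (u → v) = 1/2 ∨ 1 = 1
v ∨ v = 5/6 ∨ 5/6 = 5/6
(u ∨ (u → v)) ∧ (v ∨ v) = 1 ∧ 5/6 = 5/6
~((u ∨ (u → v)) ∧ (v ∨ v)) = ~5/6 = 1/6
(((v ∧ u) ∨ (u ∧ v)) ∧ (u ∨ u)) ∧ ~((u ∨ (u → v)) ∧ (v ∨ v)) = 1/2 ∧ 1/6 = 1/6
((v ∨ (u ∨ u)) → ~(v → v)) ∧ ((((v ∧ u) ∨ (u ∧ v)) ∧ (u ∨ u)) ∧ ~((u ∨ (u → v)) ∧ (v ∨ v))) = 1/6 ∧ 1/6 = 1/6

1/6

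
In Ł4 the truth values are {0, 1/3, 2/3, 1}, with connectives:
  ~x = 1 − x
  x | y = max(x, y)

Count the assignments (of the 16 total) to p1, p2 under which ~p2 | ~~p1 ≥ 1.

p1 = 0, p2 = 0 ↦ 1  ≥
p1 = 0, p2 = 1/3 ↦ 2/3  <
p1 = 0, p2 = 2/3 ↦ 1/3  <
p1 = 0, p2 = 1 ↦ 0  <
p1 = 1/3, p2 = 0 ↦ 1  ≥
p1 = 1/3, p2 = 1/3 ↦ 2/3  <
p1 = 1/3, p2 = 2/3 ↦ 1/3  <
p1 = 1/3, p2 = 1 ↦ 1/3  <
p1 = 2/3, p2 = 0 ↦ 1  ≥
p1 = 2/3, p2 = 1/3 ↦ 2/3  <
p1 = 2/3, p2 = 2/3 ↦ 2/3  <
p1 = 2/3, p2 = 1 ↦ 2/3  <
p1 = 1, p2 = 0 ↦ 1  ≥
p1 = 1, p2 = 1/3 ↦ 1  ≥
p1 = 1, p2 = 2/3 ↦ 1  ≥
p1 = 1, p2 = 1 ↦ 1  ≥
So 7 of the 16 assignments meet the threshold.

7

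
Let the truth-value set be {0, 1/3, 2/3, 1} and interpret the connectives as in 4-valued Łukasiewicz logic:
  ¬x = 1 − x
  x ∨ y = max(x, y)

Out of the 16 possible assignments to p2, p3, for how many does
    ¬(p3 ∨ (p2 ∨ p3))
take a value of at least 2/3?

4

p2 = 0, p3 = 0 ↦ 1  ≥
p2 = 0, p3 = 1/3 ↦ 2/3  ≥
p2 = 0, p3 = 2/3 ↦ 1/3  <
p2 = 0, p3 = 1 ↦ 0  <
p2 = 1/3, p3 = 0 ↦ 2/3  ≥
p2 = 1/3, p3 = 1/3 ↦ 2/3  ≥
p2 = 1/3, p3 = 2/3 ↦ 1/3  <
p2 = 1/3, p3 = 1 ↦ 0  <
p2 = 2/3, p3 = 0 ↦ 1/3  <
p2 = 2/3, p3 = 1/3 ↦ 1/3  <
p2 = 2/3, p3 = 2/3 ↦ 1/3  <
p2 = 2/3, p3 = 1 ↦ 0  <
p2 = 1, p3 = 0 ↦ 0  <
p2 = 1, p3 = 1/3 ↦ 0  <
p2 = 1, p3 = 2/3 ↦ 0  <
p2 = 1, p3 = 1 ↦ 0  <
So 4 of the 16 assignments meet the threshold.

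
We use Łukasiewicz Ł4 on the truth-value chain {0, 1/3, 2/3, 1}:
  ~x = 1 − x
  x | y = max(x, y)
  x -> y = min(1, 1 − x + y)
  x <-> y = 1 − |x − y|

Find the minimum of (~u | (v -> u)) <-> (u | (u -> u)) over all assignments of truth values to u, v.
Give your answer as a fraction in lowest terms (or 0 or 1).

2/3

Take u = 1/3, v = 2/3:
~u = ~1/3 = 2/3
v -> u = 2/3 -> 1/3 = 2/3
~u | (v -> u) = 2/3 | 2/3 = 2/3
u -> u = 1/3 -> 1/3 = 1
u | (u -> u) = 1/3 | 1 = 1
(~u | (v -> u)) <-> (u | (u -> u)) = 2/3 <-> 1 = 2/3
No assignment yields a value below 2/3, so this is the minimum.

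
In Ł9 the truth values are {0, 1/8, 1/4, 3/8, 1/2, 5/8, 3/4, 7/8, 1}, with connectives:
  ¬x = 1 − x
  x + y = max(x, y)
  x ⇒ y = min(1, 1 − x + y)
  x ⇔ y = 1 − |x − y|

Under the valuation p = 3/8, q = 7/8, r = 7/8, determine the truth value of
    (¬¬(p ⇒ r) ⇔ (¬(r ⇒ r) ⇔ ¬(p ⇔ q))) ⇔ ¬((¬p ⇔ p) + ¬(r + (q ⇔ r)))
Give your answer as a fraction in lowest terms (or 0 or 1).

3/4

p ⇒ r = 3/8 ⇒ 7/8 = 1
¬(p ⇒ r) = ¬1 = 0
¬¬(p ⇒ r) = ¬0 = 1
r ⇒ r = 7/8 ⇒ 7/8 = 1
¬(r ⇒ r) = ¬1 = 0
p ⇔ q = 3/8 ⇔ 7/8 = 1/2
¬(p ⇔ q) = ¬1/2 = 1/2
¬(r ⇒ r) ⇔ ¬(p ⇔ q) = 0 ⇔ 1/2 = 1/2
¬¬(p ⇒ r) ⇔ (¬(r ⇒ r) ⇔ ¬(p ⇔ q)) = 1 ⇔ 1/2 = 1/2
¬p = ¬3/8 = 5/8
¬p ⇔ p = 5/8 ⇔ 3/8 = 3/4
q ⇔ r = 7/8 ⇔ 7/8 = 1
r + (q ⇔ r) = 7/8 + 1 = 1
¬(r + (q ⇔ r)) = ¬1 = 0
(¬p ⇔ p) + ¬(r + (q ⇔ r)) = 3/4 + 0 = 3/4
¬((¬p ⇔ p) + ¬(r + (q ⇔ r))) = ¬3/4 = 1/4
(¬¬(p ⇒ r) ⇔ (¬(r ⇒ r) ⇔ ¬(p ⇔ q))) ⇔ ¬((¬p ⇔ p) + ¬(r + (q ⇔ r))) = 1/2 ⇔ 1/4 = 3/4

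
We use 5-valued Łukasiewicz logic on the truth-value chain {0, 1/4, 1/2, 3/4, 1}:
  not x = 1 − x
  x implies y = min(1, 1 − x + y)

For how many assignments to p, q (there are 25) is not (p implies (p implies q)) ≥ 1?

1

value 1: 1 assignment (counts)
value 3/4: 1 assignment
value 1/2: 2 assignments
value 1/4: 2 assignments
value 0: 19 assignments
So 1 of the 25 assignments meets the threshold.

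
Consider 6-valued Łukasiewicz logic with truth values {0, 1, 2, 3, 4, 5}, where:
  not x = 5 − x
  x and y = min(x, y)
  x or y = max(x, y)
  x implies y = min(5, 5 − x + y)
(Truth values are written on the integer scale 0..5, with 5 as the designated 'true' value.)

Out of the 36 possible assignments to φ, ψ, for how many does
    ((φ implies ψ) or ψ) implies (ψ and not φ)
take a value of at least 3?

value 5: 2 assignments (counts)
value 4: 6 assignments (counts)
value 3: 10 assignments (counts)
value 2: 10 assignments
value 1: 6 assignments
value 0: 2 assignments
So 18 of the 36 assignments meet the threshold.

18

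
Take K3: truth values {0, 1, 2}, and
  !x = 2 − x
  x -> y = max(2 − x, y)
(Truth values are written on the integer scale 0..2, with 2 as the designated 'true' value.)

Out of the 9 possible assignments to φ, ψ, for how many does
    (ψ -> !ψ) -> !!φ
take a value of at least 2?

5

φ = 0, ψ = 0 ↦ 0  <
φ = 0, ψ = 1 ↦ 1  <
φ = 0, ψ = 2 ↦ 2  ≥
φ = 1, ψ = 0 ↦ 1  <
φ = 1, ψ = 1 ↦ 1  <
φ = 1, ψ = 2 ↦ 2  ≥
φ = 2, ψ = 0 ↦ 2  ≥
φ = 2, ψ = 1 ↦ 2  ≥
φ = 2, ψ = 2 ↦ 2  ≥
So 5 of the 9 assignments meet the threshold.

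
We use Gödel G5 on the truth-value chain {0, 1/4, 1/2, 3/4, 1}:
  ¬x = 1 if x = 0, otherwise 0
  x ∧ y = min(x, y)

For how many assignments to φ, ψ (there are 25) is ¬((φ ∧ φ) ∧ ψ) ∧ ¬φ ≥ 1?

5

value 1: 5 assignments (counts)
value 0: 20 assignments
So 5 of the 25 assignments meet the threshold.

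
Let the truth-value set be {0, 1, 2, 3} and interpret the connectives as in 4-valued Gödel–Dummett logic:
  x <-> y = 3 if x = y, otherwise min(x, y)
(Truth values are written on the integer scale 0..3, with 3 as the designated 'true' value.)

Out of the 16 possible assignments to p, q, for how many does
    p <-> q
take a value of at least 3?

4

p = 0, q = 0 ↦ 3  ≥
p = 0, q = 1 ↦ 0  <
p = 0, q = 2 ↦ 0  <
p = 0, q = 3 ↦ 0  <
p = 1, q = 0 ↦ 0  <
p = 1, q = 1 ↦ 3  ≥
p = 1, q = 2 ↦ 1  <
p = 1, q = 3 ↦ 1  <
p = 2, q = 0 ↦ 0  <
p = 2, q = 1 ↦ 1  <
p = 2, q = 2 ↦ 3  ≥
p = 2, q = 3 ↦ 2  <
p = 3, q = 0 ↦ 0  <
p = 3, q = 1 ↦ 1  <
p = 3, q = 2 ↦ 2  <
p = 3, q = 3 ↦ 3  ≥
So 4 of the 16 assignments meet the threshold.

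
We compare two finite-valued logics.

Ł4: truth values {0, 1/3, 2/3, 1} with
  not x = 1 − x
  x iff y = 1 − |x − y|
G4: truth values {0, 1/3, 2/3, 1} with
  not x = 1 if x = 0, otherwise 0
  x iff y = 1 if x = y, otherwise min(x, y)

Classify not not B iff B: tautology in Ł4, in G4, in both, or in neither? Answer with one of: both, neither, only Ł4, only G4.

In Ł4: every assignment gives 1 — tautology.
In G4: at B = 1/3 the value is 1/3 — not a tautology.

only Ł4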